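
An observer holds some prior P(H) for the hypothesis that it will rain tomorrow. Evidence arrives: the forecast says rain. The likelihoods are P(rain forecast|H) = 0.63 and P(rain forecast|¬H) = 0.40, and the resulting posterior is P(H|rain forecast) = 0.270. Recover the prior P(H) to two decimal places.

In odds form, posterior odds = prior odds × likelihood ratio, so prior odds = posterior odds ÷ LR.
Posterior odds = 0.270/(1−0.270) = 0.3699. LR = 0.63/0.40 = 1.5750.
Prior odds = 0.3699/1.5750 = 0.2349, so P(H) = 0.2349/(1+0.2349) ≈ 0.19.

P(H) = 0.19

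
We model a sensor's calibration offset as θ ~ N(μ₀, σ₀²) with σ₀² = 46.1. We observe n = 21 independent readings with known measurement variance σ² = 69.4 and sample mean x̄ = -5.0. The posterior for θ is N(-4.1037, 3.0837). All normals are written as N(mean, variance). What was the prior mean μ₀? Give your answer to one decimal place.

The posterior mean is a precision-weighted average: μ_n = (τ₀μ₀ + τ_data·x̄)/(τ₀+τ_data), with τ₀=1/σ₀² and τ_data=n/σ².
Here τ₀ = 1/46.1 = 0.021692 and τ_data = 21/69.4 = 0.302594, so τ_n = 0.324286.
Rearranging for μ₀: μ₀ = (μ_n·τ_n − τ_data·x̄)/τ₀ = (-4.1037·0.324286 − 0.302594·-5.0) / 0.021692 = 0.182198/0.021692 ≈ 8.4.

μ₀ = 8.4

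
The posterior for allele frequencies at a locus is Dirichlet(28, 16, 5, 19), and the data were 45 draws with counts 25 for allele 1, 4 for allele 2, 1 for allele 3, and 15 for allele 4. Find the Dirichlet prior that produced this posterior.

For a Dirichlet(α) prior with multinomial counts c, the posterior is Dirichlet(α + c) componentwise.
Subtract each count from the matching posterior parameter: 28−25=3, 16−4=12, 5−1=4, 19−15=4.

Dirichlet(3, 12, 4, 4)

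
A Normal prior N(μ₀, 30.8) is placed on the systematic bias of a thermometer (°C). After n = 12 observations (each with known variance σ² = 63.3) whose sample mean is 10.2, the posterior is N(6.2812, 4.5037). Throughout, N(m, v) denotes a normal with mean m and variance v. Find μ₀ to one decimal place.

With known observation variance, the Normal–Normal posterior has precision τ_n = τ₀ + n/σ² and mean μ_n = (τ₀μ₀ + (n/σ²)x̄)/τ_n.
Here τ₀ = 1/30.8 = 0.032468 and τ_data = 12/63.3 = 0.189573, so τ_n = 0.222041.
Rearranging for μ₀: μ₀ = (μ_n·τ_n − τ_data·x̄)/τ₀ = (6.2812·0.222041 − 0.189573·10.2) / 0.032468 = -0.538961/0.032468 ≈ -16.6.

μ₀ = -16.6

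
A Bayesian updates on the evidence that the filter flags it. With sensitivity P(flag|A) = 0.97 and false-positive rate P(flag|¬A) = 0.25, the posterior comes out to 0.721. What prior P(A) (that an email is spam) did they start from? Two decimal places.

Bayes' rule in odds form gives O(A|E) = O(A)·[P(E|A)/P(E|¬A)], hence O(A) = O(A|E)/LR.
Posterior odds = 0.721/(1−0.721) = 2.5842. LR = 0.97/0.25 = 3.8800.
Prior odds = 2.5842/3.8800 = 0.6660, so P(A) = 0.6660/(1+0.6660) ≈ 0.40.

P(A) = 0.40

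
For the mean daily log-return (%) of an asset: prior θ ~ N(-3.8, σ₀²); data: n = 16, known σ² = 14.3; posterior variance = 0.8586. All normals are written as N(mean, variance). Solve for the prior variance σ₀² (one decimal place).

Posterior precision equals prior precision plus data precision: 1/σ_n² = 1/σ₀² + n/σ².
So 1/σ₀² = 1/0.8586 − 16/14.3 = 1.164687 − 1.118881 = 0.045806.
Hence σ₀² = 1/0.045806 ≈ 21.8.

σ₀² = 21.8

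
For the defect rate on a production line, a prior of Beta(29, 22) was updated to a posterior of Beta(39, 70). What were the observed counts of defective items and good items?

10 defective items and 48 good items

Under Beta–binomial conjugacy the posterior parameters are (α+s, β+f).
Match parameters: s=39−29=10, f=70−22=48.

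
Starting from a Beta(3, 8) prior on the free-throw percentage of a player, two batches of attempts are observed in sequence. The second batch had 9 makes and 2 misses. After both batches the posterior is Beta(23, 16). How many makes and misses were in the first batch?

Sequential conjugate updates are equivalent to a single update on the pooled data, so total successes = posterior α − prior α and total failures = posterior β − prior β.
Total across both batches: 23−3=20 makes, 16−8=8 misses.
Subtract the second batch: 20−9=11 makes and 8−2=6 misses.

11 makes and 6 misses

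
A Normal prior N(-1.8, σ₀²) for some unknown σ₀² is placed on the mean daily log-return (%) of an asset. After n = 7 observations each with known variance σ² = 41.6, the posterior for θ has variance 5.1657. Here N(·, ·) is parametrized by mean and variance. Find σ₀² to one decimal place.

Posterior precision equals prior precision plus data precision: 1/σ_n² = 1/σ₀² + n/σ².
So 1/σ₀² = 1/5.1657 − 7/41.6 = 0.193585 − 0.168269 = 0.025316.
Hence σ₀² = 1/0.025316 ≈ 39.5.

σ₀² = 39.5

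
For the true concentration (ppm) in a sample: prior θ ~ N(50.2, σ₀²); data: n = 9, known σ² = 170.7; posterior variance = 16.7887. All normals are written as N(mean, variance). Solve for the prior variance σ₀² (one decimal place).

σ₀² = 146.2

Posterior precision equals prior precision plus data precision: 1/σ_n² = 1/σ₀² + n/σ².
So 1/σ₀² = 1/16.7887 − 9/170.7 = 0.059564 − 0.052724 = 0.006840.
Hence σ₀² = 1/0.006840 ≈ 146.2.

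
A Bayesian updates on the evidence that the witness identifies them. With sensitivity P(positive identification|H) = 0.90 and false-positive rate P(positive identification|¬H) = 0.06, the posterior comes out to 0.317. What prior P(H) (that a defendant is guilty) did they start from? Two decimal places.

Bayes' rule in odds form gives O(H|E) = O(H)·[P(E|H)/P(E|¬H)], hence O(H) = O(H|E)/LR.
Posterior odds = 0.317/(1−0.317) = 0.4641. LR = 0.90/0.06 = 15.0000.
Prior odds = 0.4641/15.0000 = 0.0309, so P(H) = 0.0309/(1+0.0309) ≈ 0.03.

P(H) = 0.03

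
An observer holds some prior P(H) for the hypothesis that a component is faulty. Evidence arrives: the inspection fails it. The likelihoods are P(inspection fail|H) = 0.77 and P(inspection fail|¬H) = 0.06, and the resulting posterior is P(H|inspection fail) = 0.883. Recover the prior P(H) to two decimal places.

P(H) = 0.37

Bayes' rule in odds form gives O(H|E) = O(H)·[P(E|H)/P(E|¬H)], hence O(H) = O(H|E)/LR.
Posterior odds = 0.883/(1−0.883) = 7.5470. LR = 0.77/0.06 = 12.8333.
Prior odds = 7.5470/12.8333 = 0.5881, so P(H) = 0.5881/(1+0.5881) ≈ 0.37.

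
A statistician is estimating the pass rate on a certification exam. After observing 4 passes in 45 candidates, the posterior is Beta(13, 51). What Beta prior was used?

Beta(9, 10)

Beta is conjugate to the binomial likelihood: posterior = Beta(α+s, β+f).
Subtract the data counts: 13−4=9, 51−41=10.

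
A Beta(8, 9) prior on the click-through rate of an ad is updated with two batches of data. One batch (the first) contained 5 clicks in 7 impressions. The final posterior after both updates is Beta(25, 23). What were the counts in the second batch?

Sequential conjugate updates are equivalent to a single update on the pooled data, so total successes = posterior α − prior α and total failures = posterior β − prior β.
Total across both batches: 25−8=17 clicks, 23−9=14 non-clicks.
Subtract the first batch: 17−5=12 clicks and 14−2=12 non-clicks.

12 clicks and 12 non-clicks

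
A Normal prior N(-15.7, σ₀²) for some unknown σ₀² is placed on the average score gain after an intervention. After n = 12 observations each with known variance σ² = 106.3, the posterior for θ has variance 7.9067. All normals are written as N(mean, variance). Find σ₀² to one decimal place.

σ₀² = 73.6

For the Normal–Normal model with known σ², precisions add: τ_n = τ₀ + n/σ².
So 1/σ₀² = 1/7.9067 − 12/106.3 = 0.126475 − 0.112888 = 0.013587.
Hence σ₀² = 1/0.013587 ≈ 73.6.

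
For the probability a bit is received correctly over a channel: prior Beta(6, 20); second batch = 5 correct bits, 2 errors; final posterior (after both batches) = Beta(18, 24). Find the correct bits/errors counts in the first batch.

7 correct bits and 2 errors

Because Beta–binomial updating is additive in the counts, the combined data contributed (α_post−α_prior, β_post−β_prior) successes and failures.
Total across both batches: 18−6=12 correct bits, 24−20=4 errors.
Subtract the second batch: 12−5=7 correct bits and 4−2=2 errors.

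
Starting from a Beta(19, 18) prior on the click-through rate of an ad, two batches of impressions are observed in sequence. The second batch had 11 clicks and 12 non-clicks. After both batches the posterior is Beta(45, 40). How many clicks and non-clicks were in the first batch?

Because Beta–binomial updating is additive in the counts, the combined data contributed (α_post−α_prior, β_post−β_prior) successes and failures.
Total across both batches: 45−19=26 clicks, 40−18=22 non-clicks.
Subtract the second batch: 26−11=15 clicks and 22−12=10 non-clicks.

15 clicks and 10 non-clicks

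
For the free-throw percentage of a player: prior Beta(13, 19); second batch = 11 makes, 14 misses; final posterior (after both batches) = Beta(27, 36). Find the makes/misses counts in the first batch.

Sequential conjugate updates are equivalent to a single update on the pooled data, so total successes = posterior α − prior α and total failures = posterior β − prior β.
Total across both batches: 27−13=14 makes, 36−19=17 misses.
Subtract the second batch: 14−11=3 makes and 17−14=3 misses.

3 makes and 3 misses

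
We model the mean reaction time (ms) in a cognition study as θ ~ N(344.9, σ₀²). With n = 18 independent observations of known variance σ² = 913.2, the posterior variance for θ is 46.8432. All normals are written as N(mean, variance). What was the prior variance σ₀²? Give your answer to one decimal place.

Posterior precision equals prior precision plus data precision: 1/σ_n² = 1/σ₀² + n/σ².
So 1/σ₀² = 1/46.8432 − 18/913.2 = 0.021348 − 0.019711 = 0.001637.
Hence σ₀² = 1/0.001637 ≈ 610.9.

σ₀² = 610.9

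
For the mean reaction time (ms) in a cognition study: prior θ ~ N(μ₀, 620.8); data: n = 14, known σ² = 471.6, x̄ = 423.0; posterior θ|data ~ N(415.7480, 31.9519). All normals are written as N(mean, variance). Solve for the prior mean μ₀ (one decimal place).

With known observation variance, the Normal–Normal posterior has precision τ_n = τ₀ + n/σ² and mean μ_n = (τ₀μ₀ + (n/σ²)x̄)/τ_n.
Here τ₀ = 1/620.8 = 0.001611 and τ_data = 14/471.6 = 0.029686, so τ_n = 0.031297.
Rearranging for μ₀: μ₀ = (μ_n·τ_n − τ_data·x̄)/τ₀ = (415.7480·0.031297 − 0.029686·423.0) / 0.001611 = 0.454487/0.001611 ≈ 282.1.

μ₀ = 282.1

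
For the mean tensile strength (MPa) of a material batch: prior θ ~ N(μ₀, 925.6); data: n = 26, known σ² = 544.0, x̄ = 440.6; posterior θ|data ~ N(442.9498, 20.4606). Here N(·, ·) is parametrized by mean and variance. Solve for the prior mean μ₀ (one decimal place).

μ₀ = 546.9

With known observation variance, the Normal–Normal posterior has precision τ_n = τ₀ + n/σ² and mean μ_n = (τ₀μ₀ + (n/σ²)x̄)/τ_n.
Here τ₀ = 1/925.6 = 0.001080 and τ_data = 26/544.0 = 0.047794, so τ_n = 0.048874.
Rearranging for μ₀: μ₀ = (μ_n·τ_n − τ_data·x̄)/τ₀ = (442.9498·0.048874 − 0.047794·440.6) / 0.001080 = 0.590692/0.001080 ≈ 546.9.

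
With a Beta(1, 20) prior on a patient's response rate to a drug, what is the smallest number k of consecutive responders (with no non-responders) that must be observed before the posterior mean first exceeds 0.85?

After k responders and 0 non-responders the posterior is Beta(1+k, 20), with mean (1+k)/(1+20+k).
Set (1+k)/(21+k) > 0.85 and solve: k > (0.85·21 − 1)/(1 − 0.85) = 112.333.
The smallest integer exceeding 112.333 is 113.

k = 113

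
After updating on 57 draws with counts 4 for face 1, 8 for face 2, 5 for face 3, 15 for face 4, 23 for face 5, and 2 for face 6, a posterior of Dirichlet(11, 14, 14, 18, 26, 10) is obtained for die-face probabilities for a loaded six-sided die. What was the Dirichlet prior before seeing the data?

For a Dirichlet(α) prior with multinomial counts c, the posterior is Dirichlet(α + c) componentwise.
Subtract each count from the matching posterior parameter: 11−4=7, 14−8=6, 14−5=9, 18−15=3, 26−23=3, 10−2=8.

Dirichlet(7, 6, 9, 3, 3, 8)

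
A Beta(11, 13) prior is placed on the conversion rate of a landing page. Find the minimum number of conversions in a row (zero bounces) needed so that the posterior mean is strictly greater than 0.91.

After k conversions and 0 bounces the posterior is Beta(11+k, 13), with mean (11+k)/(11+13+k).
Set (11+k)/(24+k) > 0.91 and solve: k > (0.91·24 − 11)/(1 − 0.91) = 120.444.
The smallest integer exceeding 120.444 is 121, and checking k=121: (132)/(145) = 0.9103 > 0.91.

k = 121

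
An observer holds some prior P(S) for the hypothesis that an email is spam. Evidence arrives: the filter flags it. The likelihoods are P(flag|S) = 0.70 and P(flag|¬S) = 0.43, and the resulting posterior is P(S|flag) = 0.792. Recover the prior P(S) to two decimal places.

P(S) = 0.70

Bayes' rule in odds form gives O(S|E) = O(S)·[P(E|S)/P(E|¬S)], hence O(S) = O(S|E)/LR.
Posterior odds = 0.792/(1−0.792) = 3.8077. LR = 0.70/0.43 = 1.6279.
Prior odds = 3.8077/1.6279 = 2.3390, so P(S) = 2.3390/(1+2.3390) ≈ 0.70.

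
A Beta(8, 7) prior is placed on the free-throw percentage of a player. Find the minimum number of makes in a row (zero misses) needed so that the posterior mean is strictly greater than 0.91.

k = 63

After k makes and 0 misses the posterior is Beta(8+k, 7), with mean (8+k)/(8+7+k).
Set (8+k)/(15+k) > 0.91 and solve: k > (0.91·15 − 8)/(1 − 0.91) = 62.778.
The smallest integer exceeding 62.778 is 63.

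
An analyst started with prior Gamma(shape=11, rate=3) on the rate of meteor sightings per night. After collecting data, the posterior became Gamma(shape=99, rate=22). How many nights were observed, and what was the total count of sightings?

n = 19 nights with total 88 sightings

Gamma–Poisson conjugacy: posterior shape = α + Σxᵢ, posterior rate = β + n.
Matching: Σxᵢ = 99 − 11 = 88 and n = 22 − 3 = 19.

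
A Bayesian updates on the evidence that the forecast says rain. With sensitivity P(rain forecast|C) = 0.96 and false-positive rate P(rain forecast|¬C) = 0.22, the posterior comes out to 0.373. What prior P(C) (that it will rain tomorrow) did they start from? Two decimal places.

P(C) = 0.12

In odds form, posterior odds = prior odds × likelihood ratio, so prior odds = posterior odds ÷ LR.
Posterior odds = 0.373/(1−0.373) = 0.5949. LR = 0.96/0.22 = 4.3636.
Prior odds = 0.5949/4.3636 = 0.1363, so P(C) = 0.1363/(1+0.1363) ≈ 0.12.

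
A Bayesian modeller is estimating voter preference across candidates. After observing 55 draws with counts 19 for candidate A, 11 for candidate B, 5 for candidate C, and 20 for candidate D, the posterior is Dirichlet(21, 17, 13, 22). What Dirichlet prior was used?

For a Dirichlet(α) prior with multinomial counts c, the posterior is Dirichlet(α + c) componentwise.
Subtract each count from the matching posterior parameter: 21−19=2, 17−11=6, 13−5=8, 22−20=2.

Dirichlet(2, 6, 8, 2)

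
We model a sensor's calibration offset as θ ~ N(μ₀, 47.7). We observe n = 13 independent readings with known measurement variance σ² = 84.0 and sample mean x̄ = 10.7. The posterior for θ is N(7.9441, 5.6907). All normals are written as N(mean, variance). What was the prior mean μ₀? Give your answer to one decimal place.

μ₀ = -12.4

The posterior mean is a precision-weighted average: μ_n = (τ₀μ₀ + τ_data·x̄)/(τ₀+τ_data), with τ₀=1/σ₀² and τ_data=n/σ².
Here τ₀ = 1/47.7 = 0.020964 and τ_data = 13/84.0 = 0.154762, so τ_n = 0.175726.
Rearranging for μ₀: μ₀ = (μ_n·τ_n − τ_data·x̄)/τ₀ = (7.9441·0.175726 − 0.154762·10.7) / 0.020964 = -0.259968/0.020964 ≈ -12.4.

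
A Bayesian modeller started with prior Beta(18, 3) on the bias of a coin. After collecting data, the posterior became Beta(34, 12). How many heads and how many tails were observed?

Under Beta–binomial conjugacy the posterior parameters are (α+s, β+f).
Match parameters: s=34−18=16, f=12−3=9.

16 heads and 9 tails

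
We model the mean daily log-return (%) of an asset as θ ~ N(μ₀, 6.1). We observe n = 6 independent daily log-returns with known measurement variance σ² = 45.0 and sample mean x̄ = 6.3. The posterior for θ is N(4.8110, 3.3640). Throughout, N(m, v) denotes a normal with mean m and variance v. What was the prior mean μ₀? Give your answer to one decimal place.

With known observation variance, the Normal–Normal posterior has precision τ_n = τ₀ + n/σ² and mean μ_n = (τ₀μ₀ + (n/σ²)x̄)/τ_n.
Here τ₀ = 1/6.1 = 0.163934 and τ_data = 6/45.0 = 0.133333, so τ_n = 0.297267.
Rearranging for μ₀: μ₀ = (μ_n·τ_n − τ_data·x̄)/τ₀ = (4.8110·0.297267 − 0.133333·6.3) / 0.163934 = 0.590154/0.163934 ≈ 3.6.

μ₀ = 3.6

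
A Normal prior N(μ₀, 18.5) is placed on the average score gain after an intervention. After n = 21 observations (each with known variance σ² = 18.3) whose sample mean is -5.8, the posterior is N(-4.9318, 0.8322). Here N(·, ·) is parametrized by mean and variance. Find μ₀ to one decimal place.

μ₀ = 13.5

With known observation variance, the Normal–Normal posterior has precision τ_n = τ₀ + n/σ² and mean μ_n = (τ₀μ₀ + (n/σ²)x̄)/τ_n.
Here τ₀ = 1/18.5 = 0.054054 and τ_data = 21/18.3 = 1.147541, so τ_n = 1.201595.
Rearranging for μ₀: μ₀ = (μ_n·τ_n − τ_data·x̄)/τ₀ = (-4.9318·1.201595 − 1.147541·-5.8) / 0.054054 = 0.729712/0.054054 ≈ 13.5.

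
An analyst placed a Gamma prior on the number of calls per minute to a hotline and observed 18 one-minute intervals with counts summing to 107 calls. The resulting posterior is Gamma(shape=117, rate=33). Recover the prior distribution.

Gamma(shape=10, rate=15)

A Gamma(α, β) prior (rate parametrization) on a Poisson rate with n observations summing to S gives posterior Gamma(α+S, β+n).
So α = 117 − 107 = 10 and β = 33 − 18 = 15.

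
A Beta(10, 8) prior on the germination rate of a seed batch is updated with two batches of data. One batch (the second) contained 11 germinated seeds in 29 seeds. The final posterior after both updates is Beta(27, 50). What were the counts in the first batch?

6 germinated seeds and 24 non-germinating seeds

Because Beta–binomial updating is additive in the counts, the combined data contributed (α_post−α_prior, β_post−β_prior) successes and failures.
Total across both batches: 27−10=17 germinated seeds, 50−8=42 non-germinating seeds.
Subtract the second batch: 17−11=6 germinated seeds and 42−18=24 non-germinating seeds.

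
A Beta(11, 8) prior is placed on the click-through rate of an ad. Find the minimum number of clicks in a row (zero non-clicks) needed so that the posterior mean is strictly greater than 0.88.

After k clicks and 0 non-clicks the posterior is Beta(11+k, 8), with mean (11+k)/(11+8+k).
Set (11+k)/(19+k) > 0.88 and solve: k > (0.88·19 − 11)/(1 − 0.88) = 47.667.
The smallest integer exceeding 47.667 is 48.

k = 48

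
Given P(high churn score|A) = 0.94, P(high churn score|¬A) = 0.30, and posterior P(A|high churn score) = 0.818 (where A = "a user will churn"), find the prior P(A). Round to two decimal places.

Bayes' rule in odds form gives O(A|E) = O(A)·[P(E|A)/P(E|¬A)], hence O(A) = O(A|E)/LR.
Posterior odds = 0.818/(1−0.818) = 4.4945. LR = 0.94/0.30 = 3.1333.
Prior odds = 4.4945/3.1333 = 1.4344, so P(A) = 1.4344/(1+1.4344) ≈ 0.59.

P(A) = 0.59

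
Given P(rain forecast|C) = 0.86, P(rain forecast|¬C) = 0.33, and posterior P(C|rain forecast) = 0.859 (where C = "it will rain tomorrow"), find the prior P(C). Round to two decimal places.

In odds form, posterior odds = prior odds × likelihood ratio, so prior odds = posterior odds ÷ LR.
Posterior odds = 0.859/(1−0.859) = 6.0922. LR = 0.86/0.33 = 2.6061.
Prior odds = 6.0922/2.6061 = 2.3377, so P(C) = 2.3377/(1+2.3377) ≈ 0.70.

P(C) = 0.70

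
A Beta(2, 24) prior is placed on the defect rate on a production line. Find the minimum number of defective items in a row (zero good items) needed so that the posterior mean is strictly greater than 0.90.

After k defective items and 0 good items the posterior is Beta(2+k, 24), with mean (2+k)/(2+24+k).
Set (2+k)/(26+k) > 0.90 and solve: k > (0.90·26 − 2)/(1 − 0.90) = 214.000.
The smallest integer exceeding 214.000 is 215, and checking k=215: (217)/(241) = 0.9004 > 0.90.

k = 215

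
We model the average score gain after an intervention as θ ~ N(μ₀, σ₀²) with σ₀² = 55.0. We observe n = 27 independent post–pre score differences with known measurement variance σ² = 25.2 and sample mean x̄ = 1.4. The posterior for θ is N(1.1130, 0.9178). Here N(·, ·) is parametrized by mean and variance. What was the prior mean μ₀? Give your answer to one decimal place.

μ₀ = -15.8

With known observation variance, the Normal–Normal posterior has precision τ_n = τ₀ + n/σ² and mean μ_n = (τ₀μ₀ + (n/σ²)x̄)/τ_n.
Here τ₀ = 1/55.0 = 0.018182 and τ_data = 27/25.2 = 1.071429, so τ_n = 1.089611.
Rearranging for μ₀: μ₀ = (μ_n·τ_n − τ_data·x̄)/τ₀ = (1.1130·1.089611 − 1.071429·1.4) / 0.018182 = -0.287264/0.018182 ≈ -15.8.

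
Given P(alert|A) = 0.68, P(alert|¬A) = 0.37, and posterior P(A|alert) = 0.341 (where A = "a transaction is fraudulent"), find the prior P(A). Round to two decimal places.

In odds form, posterior odds = prior odds × likelihood ratio, so prior odds = posterior odds ÷ LR.
Posterior odds = 0.341/(1−0.341) = 0.5175. LR = 0.68/0.37 = 1.8378.
Prior odds = 0.5175/1.8378 = 0.2816, so P(A) = 0.2816/(1+0.2816) ≈ 0.22.

P(A) = 0.22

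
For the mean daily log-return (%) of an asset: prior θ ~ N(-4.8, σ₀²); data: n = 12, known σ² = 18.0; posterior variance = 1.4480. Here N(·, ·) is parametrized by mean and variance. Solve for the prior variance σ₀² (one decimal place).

σ₀² = 41.8

For the Normal–Normal model with known σ², precisions add: τ_n = τ₀ + n/σ².
So 1/σ₀² = 1/1.4480 − 12/18.0 = 0.690608 − 0.666667 = 0.023941.
Hence σ₀² = 1/0.023941 ≈ 41.8.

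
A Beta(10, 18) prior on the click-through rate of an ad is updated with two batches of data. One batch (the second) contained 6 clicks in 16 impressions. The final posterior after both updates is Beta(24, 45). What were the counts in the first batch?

Because Beta–binomial updating is additive in the counts, the combined data contributed (α_post−α_prior, β_post−β_prior) successes and failures.
Total across both batches: 24−10=14 clicks, 45−18=27 non-clicks.
Subtract the second batch: 14−6=8 clicks and 27−10=17 non-clicks.

8 clicks and 17 non-clicks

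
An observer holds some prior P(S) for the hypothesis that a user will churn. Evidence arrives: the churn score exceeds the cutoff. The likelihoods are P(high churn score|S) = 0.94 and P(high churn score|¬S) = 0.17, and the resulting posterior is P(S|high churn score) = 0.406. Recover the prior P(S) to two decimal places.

Bayes' rule in odds form gives O(S|E) = O(S)·[P(E|S)/P(E|¬S)], hence O(S) = O(S|E)/LR.
Posterior odds = 0.406/(1−0.406) = 0.6835. LR = 0.94/0.17 = 5.5294.
Prior odds = 0.6835/5.5294 = 0.1236, so P(S) = 0.1236/(1+0.1236) ≈ 0.11.

P(S) = 0.11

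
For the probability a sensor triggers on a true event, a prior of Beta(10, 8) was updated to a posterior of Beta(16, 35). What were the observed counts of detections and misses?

6 detections and 27 misses

Beta is conjugate to the binomial likelihood: posterior = Beta(α+s, β+f).
So s = 16 − 10 = 6 and f = 35 − 8 = 27.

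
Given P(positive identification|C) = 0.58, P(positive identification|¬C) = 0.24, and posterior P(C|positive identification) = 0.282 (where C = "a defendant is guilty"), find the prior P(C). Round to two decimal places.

Bayes' rule in odds form gives O(C|E) = O(C)·[P(E|C)/P(E|¬C)], hence O(C) = O(C|E)/LR.
Posterior odds = 0.282/(1−0.282) = 0.3928. LR = 0.58/0.24 = 2.4167.
Prior odds = 0.3928/2.4167 = 0.1625, so P(C) = 0.1625/(1+0.1625) ≈ 0.14.

P(C) = 0.14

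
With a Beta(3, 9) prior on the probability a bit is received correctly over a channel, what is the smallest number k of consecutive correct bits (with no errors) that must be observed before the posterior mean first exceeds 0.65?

After k correct bits and 0 errors the posterior is Beta(3+k, 9), with mean (3+k)/(3+9+k).
Set (3+k)/(12+k) > 0.65 and solve: k > (0.65·12 − 3)/(1 − 0.65) = 13.714.
The smallest integer exceeding 13.714 is 14.

k = 14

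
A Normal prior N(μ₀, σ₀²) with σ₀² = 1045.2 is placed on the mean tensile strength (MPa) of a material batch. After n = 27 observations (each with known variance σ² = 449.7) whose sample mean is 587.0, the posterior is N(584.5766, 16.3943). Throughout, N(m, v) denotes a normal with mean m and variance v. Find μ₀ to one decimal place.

With known observation variance, the Normal–Normal posterior has precision τ_n = τ₀ + n/σ² and mean μ_n = (τ₀μ₀ + (n/σ²)x̄)/τ_n.
Here τ₀ = 1/1045.2 = 0.000957 and τ_data = 27/449.7 = 0.060040, so τ_n = 0.060997.
Rearranging for μ₀: μ₀ = (μ_n·τ_n − τ_data·x̄)/τ₀ = (584.5766·0.060997 − 0.060040·587.0) / 0.000957 = 0.413939/0.000957 ≈ 432.5.

μ₀ = 432.5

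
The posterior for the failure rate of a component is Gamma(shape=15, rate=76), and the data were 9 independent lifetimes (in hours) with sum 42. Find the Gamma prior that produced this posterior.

Gamma(shape=6, rate=34)

Gamma–exponential conjugacy: posterior shape = α + n, posterior rate = β + Σtᵢ.
So α = 15 − 9 = 6 and β = 76 − 42 = 34.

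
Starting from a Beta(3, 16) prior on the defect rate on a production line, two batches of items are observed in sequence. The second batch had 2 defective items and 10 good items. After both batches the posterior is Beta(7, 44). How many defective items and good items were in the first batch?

Because Beta–binomial updating is additive in the counts, the combined data contributed (α_post−α_prior, β_post−β_prior) successes and failures.
Total across both batches: 7−3=4 defective items, 44−16=28 good items.
Subtract the second batch: 4−2=2 defective items and 28−10=18 good items.

2 defective items and 18 good items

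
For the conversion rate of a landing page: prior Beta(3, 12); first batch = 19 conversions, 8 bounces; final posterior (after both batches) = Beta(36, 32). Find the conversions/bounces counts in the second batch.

Sequential conjugate updates are equivalent to a single update on the pooled data, so total successes = posterior α − prior α and total failures = posterior β − prior β.
Total across both batches: 36−3=33 conversions, 32−12=20 bounces.
Subtract the first batch: 33−19=14 conversions and 20−8=12 bounces.

14 conversions and 12 bounces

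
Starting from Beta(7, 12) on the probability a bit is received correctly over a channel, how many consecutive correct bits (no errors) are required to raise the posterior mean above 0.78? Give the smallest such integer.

k = 36

After k correct bits and 0 errors the posterior is Beta(7+k, 12), with mean (7+k)/(7+12+k).
Set (7+k)/(19+k) > 0.78 and solve: k > (0.78·19 − 7)/(1 − 0.78) = 35.545.
The smallest integer exceeding 35.545 is 36.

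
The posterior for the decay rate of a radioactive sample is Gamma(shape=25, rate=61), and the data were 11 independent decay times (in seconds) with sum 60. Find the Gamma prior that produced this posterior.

Gamma–exponential conjugacy: posterior shape = α + n, posterior rate = β + Σtᵢ.
So α = 25 − 11 = 14 and β = 61 − 60 = 1.

Gamma(shape=14, rate=1)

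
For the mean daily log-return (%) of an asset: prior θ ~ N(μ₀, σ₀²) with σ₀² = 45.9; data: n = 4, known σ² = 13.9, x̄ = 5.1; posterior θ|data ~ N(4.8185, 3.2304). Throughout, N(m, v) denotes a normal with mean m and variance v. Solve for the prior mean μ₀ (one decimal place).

μ₀ = 1.1

With known observation variance, the Normal–Normal posterior has precision τ_n = τ₀ + n/σ² and mean μ_n = (τ₀μ₀ + (n/σ²)x̄)/τ_n.
Here τ₀ = 1/45.9 = 0.021786 and τ_data = 4/13.9 = 0.287770, so τ_n = 0.309556.
Rearranging for μ₀: μ₀ = (μ_n·τ_n − τ_data·x̄)/τ₀ = (4.8185·0.309556 − 0.287770·5.1) / 0.021786 = 0.023969/0.021786 ≈ 1.1.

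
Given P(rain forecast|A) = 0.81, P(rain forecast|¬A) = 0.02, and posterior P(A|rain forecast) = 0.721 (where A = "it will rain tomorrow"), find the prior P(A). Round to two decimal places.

P(A) = 0.06

Bayes' rule in odds form gives O(A|E) = O(A)·[P(E|A)/P(E|¬A)], hence O(A) = O(A|E)/LR.
Posterior odds = 0.721/(1−0.721) = 2.5842. LR = 0.81/0.02 = 40.5000.
Prior odds = 2.5842/40.5000 = 0.0638, so P(A) = 0.0638/(1+0.0638) ≈ 0.06.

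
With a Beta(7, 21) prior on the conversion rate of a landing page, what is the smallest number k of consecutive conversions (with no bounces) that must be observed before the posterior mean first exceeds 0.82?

After k conversions and 0 bounces the posterior is Beta(7+k, 21), with mean (7+k)/(7+21+k).
Set (7+k)/(28+k) > 0.82 and solve: k > (0.82·28 − 7)/(1 − 0.82) = 88.667.
The smallest integer exceeding 88.667 is 89.

k = 89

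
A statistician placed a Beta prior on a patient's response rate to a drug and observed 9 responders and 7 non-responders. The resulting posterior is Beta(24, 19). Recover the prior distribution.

A Beta(α, β) prior with s successes and f failures in binomial data gives a Beta(α+s, β+f) posterior.
Subtract the data counts: 24−9=15, 19−7=12.

Beta(15, 12)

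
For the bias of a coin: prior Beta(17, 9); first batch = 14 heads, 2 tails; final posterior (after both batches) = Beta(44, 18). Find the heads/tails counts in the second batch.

13 heads and 7 tails

Because Beta–binomial updating is additive in the counts, the combined data contributed (α_post−α_prior, β_post−β_prior) successes and failures.
Total across both batches: 44−17=27 heads, 18−9=9 tails.
Subtract the first batch: 27−14=13 heads and 9−2=7 tails.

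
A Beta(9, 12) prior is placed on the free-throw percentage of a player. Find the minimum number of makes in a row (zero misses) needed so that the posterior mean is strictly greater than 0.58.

After k makes and 0 misses the posterior is Beta(9+k, 12), with mean (9+k)/(9+12+k).
Set (9+k)/(21+k) > 0.58 and solve: k > (0.58·21 − 9)/(1 − 0.58) = 7.571.
The smallest integer exceeding 7.571 is 8, and checking k=8: (17)/(29) = 0.5862 > 0.58.

k = 8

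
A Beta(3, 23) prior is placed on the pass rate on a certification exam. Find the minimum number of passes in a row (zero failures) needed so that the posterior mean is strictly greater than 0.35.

k = 10

After k passes and 0 failures the posterior is Beta(3+k, 23), with mean (3+k)/(3+23+k).
Set (3+k)/(26+k) > 0.35 and solve: k > (0.35·26 − 3)/(1 − 0.35) = 9.385.
The smallest integer exceeding 9.385 is 10.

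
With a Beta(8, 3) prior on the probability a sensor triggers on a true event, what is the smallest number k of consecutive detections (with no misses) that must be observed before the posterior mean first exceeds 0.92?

After k detections and 0 misses the posterior is Beta(8+k, 3), with mean (8+k)/(8+3+k).
Set (8+k)/(11+k) > 0.92 and solve: k > (0.92·11 − 8)/(1 − 0.92) = 26.500.
The smallest integer exceeding 26.500 is 27, and checking k=27: (35)/(38) = 0.9211 > 0.92.

k = 27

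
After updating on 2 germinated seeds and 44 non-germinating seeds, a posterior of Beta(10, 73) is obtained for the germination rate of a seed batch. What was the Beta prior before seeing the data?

Under Beta–binomial conjugacy the posterior parameters are (α+s, β+f).
Subtract the data counts: 10−2=8, 73−44=29.

Beta(8, 29)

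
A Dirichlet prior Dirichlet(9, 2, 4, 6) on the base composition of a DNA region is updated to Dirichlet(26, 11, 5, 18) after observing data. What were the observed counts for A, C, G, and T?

For a Dirichlet(α) prior with multinomial counts c, the posterior is Dirichlet(α + c) componentwise.
Counts are posterior − prior componentwise: 26−9=17, 11−2=9, 5−4=1, 18−6=12.

counts (17, 9, 1, 12)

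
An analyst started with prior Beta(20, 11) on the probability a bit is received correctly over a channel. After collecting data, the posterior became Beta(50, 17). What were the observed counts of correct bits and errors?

Under Beta–binomial conjugacy the posterior parameters are (a+s, b+f).
So s = 50 − 20 = 30 and f = 17 − 11 = 6.

30 correct bits and 6 errors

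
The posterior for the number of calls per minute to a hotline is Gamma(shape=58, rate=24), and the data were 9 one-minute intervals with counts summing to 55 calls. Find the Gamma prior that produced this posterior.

Gamma(shape=3, rate=15)

Gamma–Poisson conjugacy: posterior shape = α + Σxᵢ, posterior rate = β + n.
So α = 58 − 55 = 3 and β = 24 − 9 = 15.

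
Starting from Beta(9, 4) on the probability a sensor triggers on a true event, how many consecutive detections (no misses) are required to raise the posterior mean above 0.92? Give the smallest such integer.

k = 38

After k detections and 0 misses the posterior is Beta(9+k, 4), with mean (9+k)/(9+4+k).
Set (9+k)/(13+k) > 0.92 and solve: k > (0.92·13 − 9)/(1 − 0.92) = 37.000.
The smallest integer exceeding 37.000 is 38, and checking k=38: (47)/(51) = 0.9216 > 0.92.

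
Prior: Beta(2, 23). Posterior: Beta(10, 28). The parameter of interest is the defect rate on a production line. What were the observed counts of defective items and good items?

8 defective items and 5 good items

A Beta(a, b) prior with s successes and f failures in binomial data gives a Beta(a+s, b+f) posterior.
So s = 10 − 2 = 8 and f = 28 − 23 = 5.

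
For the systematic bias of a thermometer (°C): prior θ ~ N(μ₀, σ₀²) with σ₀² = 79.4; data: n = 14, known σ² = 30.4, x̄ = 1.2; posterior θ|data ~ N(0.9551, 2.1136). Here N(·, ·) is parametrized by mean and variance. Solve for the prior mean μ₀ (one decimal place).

μ₀ = -8.0

The posterior mean is a precision-weighted average: μ_n = (τ₀μ₀ + τ_data·x̄)/(τ₀+τ_data), with τ₀=1/σ₀² and τ_data=n/σ².
Here τ₀ = 1/79.4 = 0.012594 and τ_data = 14/30.4 = 0.460526, so τ_n = 0.473120.
Rearranging for μ₀: μ₀ = (μ_n·τ_n − τ_data·x̄)/τ₀ = (0.9551·0.473120 − 0.460526·1.2) / 0.012594 = -0.100754/0.012594 ≈ -8.0.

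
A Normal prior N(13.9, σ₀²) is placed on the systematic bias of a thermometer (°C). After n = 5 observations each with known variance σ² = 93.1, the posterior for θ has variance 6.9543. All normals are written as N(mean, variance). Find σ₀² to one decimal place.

For the Normal–Normal model with known σ², precisions add: τ_n = τ₀ + n/σ².
So 1/σ₀² = 1/6.9543 − 5/93.1 = 0.143796 − 0.053706 = 0.090090.
Hence σ₀² = 1/0.090090 ≈ 11.1.

σ₀² = 11.1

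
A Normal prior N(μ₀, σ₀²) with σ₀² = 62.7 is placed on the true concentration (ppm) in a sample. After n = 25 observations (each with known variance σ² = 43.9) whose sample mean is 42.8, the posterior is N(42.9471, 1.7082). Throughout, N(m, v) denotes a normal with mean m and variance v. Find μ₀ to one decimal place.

With known observation variance, the Normal–Normal posterior has precision τ_n = τ₀ + n/σ² and mean μ_n = (τ₀μ₀ + (n/σ²)x̄)/τ_n.
Here τ₀ = 1/62.7 = 0.015949 and τ_data = 25/43.9 = 0.569476, so τ_n = 0.585425.
Rearranging for μ₀: μ₀ = (μ_n·τ_n − τ_data·x̄)/τ₀ = (42.9471·0.585425 − 0.569476·42.8) / 0.015949 = 0.768733/0.015949 ≈ 48.2.

μ₀ = 48.2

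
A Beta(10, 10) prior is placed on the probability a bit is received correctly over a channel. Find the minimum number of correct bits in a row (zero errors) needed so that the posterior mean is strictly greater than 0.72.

After k correct bits and 0 errors the posterior is Beta(10+k, 10), with mean (10+k)/(10+10+k).
Set (10+k)/(20+k) > 0.72 and solve: k > (0.72·20 − 10)/(1 − 0.72) = 15.714.
The smallest integer exceeding 15.714 is 16, and checking k=16: (26)/(36) = 0.7222 > 0.72.

k = 16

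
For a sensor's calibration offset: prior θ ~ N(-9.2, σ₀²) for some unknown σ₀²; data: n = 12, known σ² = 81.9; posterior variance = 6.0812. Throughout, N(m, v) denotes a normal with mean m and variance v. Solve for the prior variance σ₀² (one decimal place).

σ₀² = 55.8

Posterior precision equals prior precision plus data precision: 1/σ_n² = 1/σ₀² + n/σ².
So 1/σ₀² = 1/6.0812 − 12/81.9 = 0.164441 − 0.146520 = 0.017921.
Hence σ₀² = 1/0.017921 ≈ 55.8.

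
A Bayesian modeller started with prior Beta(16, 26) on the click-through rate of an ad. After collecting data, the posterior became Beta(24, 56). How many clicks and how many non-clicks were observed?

8 clicks and 30 non-clicks

A Beta(α, β) prior with s successes and f failures in binomial data gives a Beta(α+s, β+f) posterior.
Match parameters: s=24−16=8, f=56−26=30.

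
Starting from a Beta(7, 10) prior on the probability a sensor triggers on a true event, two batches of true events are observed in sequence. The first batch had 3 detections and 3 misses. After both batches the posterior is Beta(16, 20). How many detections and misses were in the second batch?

Because Beta–binomial updating is additive in the counts, the combined data contributed (α_post−α_prior, β_post−β_prior) successes and failures.
Total across both batches: 16−7=9 detections, 20−10=10 misses.
Subtract the first batch: 9−3=6 detections and 10−3=7 misses.

6 detections and 7 misses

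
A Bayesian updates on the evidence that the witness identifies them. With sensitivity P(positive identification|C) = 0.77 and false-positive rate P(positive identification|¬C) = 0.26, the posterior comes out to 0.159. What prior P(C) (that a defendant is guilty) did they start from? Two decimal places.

In odds form, posterior odds = prior odds × likelihood ratio, so prior odds = posterior odds ÷ LR.
Posterior odds = 0.159/(1−0.159) = 0.1891. LR = 0.77/0.26 = 2.9615.
Prior odds = 0.1891/2.9615 = 0.0639, so P(C) = 0.0639/(1+0.0639) ≈ 0.06.

P(C) = 0.06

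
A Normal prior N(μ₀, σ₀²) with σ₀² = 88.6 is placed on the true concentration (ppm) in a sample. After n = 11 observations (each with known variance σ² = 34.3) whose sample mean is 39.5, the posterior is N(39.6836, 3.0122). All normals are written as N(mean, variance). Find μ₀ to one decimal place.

With known observation variance, the Normal–Normal posterior has precision τ_n = τ₀ + n/σ² and mean μ_n = (τ₀μ₀ + (n/σ²)x̄)/τ_n.
Here τ₀ = 1/88.6 = 0.011287 and τ_data = 11/34.3 = 0.320700, so τ_n = 0.331987.
Rearranging for μ₀: μ₀ = (μ_n·τ_n − τ_data·x̄)/τ₀ = (39.6836·0.331987 − 0.320700·39.5) / 0.011287 = 0.506789/0.011287 ≈ 44.9.

μ₀ = 44.9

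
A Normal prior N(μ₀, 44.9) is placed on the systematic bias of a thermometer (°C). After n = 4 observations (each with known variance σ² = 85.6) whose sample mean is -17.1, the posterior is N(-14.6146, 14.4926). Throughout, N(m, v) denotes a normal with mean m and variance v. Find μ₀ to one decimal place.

μ₀ = -9.4

The posterior mean is a precision-weighted average: μ_n = (τ₀μ₀ + τ_data·x̄)/(τ₀+τ_data), with τ₀=1/σ₀² and τ_data=n/σ².
Here τ₀ = 1/44.9 = 0.022272 and τ_data = 4/85.6 = 0.046729, so τ_n = 0.069001.
Rearranging for μ₀: μ₀ = (μ_n·τ_n − τ_data·x̄)/τ₀ = (-14.6146·0.069001 − 0.046729·-17.1) / 0.022272 = -0.209356/0.022272 ≈ -9.4.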